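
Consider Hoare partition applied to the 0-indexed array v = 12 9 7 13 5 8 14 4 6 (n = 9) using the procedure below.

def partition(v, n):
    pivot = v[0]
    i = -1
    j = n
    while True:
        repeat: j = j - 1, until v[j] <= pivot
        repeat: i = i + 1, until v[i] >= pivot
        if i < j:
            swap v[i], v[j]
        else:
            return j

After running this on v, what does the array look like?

pivot=12
j stops at 8 (6), i stops at 0 (12); swap ⇒ 6 9 7 13 5 8 14 4 12
j stops at 7 (4), i stops at 3 (13); swap ⇒ 6 9 7 4 5 8 14 13 12
j stops at 5, i stops at 6; i≥j ⇒ return 5. v=6 9 7 4 5 8 14 13 12

6 9 7 4 5 8 14 13 12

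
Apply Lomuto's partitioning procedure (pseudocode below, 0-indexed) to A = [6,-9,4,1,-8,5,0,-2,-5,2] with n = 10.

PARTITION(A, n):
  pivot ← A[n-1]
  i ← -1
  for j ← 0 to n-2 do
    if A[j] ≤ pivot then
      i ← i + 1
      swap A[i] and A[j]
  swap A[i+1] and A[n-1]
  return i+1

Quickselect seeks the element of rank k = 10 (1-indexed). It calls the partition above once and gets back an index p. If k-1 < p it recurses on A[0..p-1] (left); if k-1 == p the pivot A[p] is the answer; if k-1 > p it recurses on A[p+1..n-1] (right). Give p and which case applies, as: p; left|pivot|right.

6; right

pivot=2, i=-1
j=0: 6>2, skip
j=1: -9≤2, i=0, swap(0,1) ⇒ [-9,6,4,1,-8,5,0,-2,-5,2]
j=2: 4>2, skip
j=3: 1≤2, i=1, swap(1,3) ⇒ [-9,1,4,6,-8,5,0,-2,-5,2]
j=4: -8≤2, i=2, swap(2,4) ⇒ [-9,1,-8,6,4,5,0,-2,-5,2]
j=5: 5>2, skip
j=6: 0≤2, i=3, swap(3,6) ⇒ [-9,1,-8,0,4,5,6,-2,-5,2]
j=7: -2≤2, i=4, swap(4,7) ⇒ [-9,1,-8,0,-2,5,6,4,-5,2]
j=8: -5≤2, i=5, swap(5,8) ⇒ [-9,1,-8,0,-2,-5,6,4,5,2]
swap(6,9) ⇒ [-9,1,-8,0,-2,-5,2,4,5,6]; return 6
p = 6; k-1 = 9 > 6 ⇒ right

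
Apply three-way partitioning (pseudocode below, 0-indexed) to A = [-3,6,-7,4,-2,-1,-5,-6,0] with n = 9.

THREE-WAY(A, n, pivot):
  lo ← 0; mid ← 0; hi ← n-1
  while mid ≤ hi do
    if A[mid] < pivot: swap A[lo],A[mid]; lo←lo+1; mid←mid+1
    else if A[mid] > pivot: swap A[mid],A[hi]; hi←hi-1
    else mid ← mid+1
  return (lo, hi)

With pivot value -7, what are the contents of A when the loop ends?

[-7,6,4,-2,-1,-5,-6,0,-3]

pivot = -7; lo=0, mid=0, hi=8
A[mid]=-3>-7: swap A[0],A[8]; hi=7 → [0,6,-7,4,-2,-1,-5,-6,-3]
A[mid]=0>-7: swap A[0],A[7]; hi=6 → [-6,6,-7,4,-2,-1,-5,0,-3]
A[mid]=-6>-7: swap A[0],A[6]; hi=5 → [-5,6,-7,4,-2,-1,-6,0,-3]
A[mid]=-5>-7: swap A[0],A[5]; hi=4 → [-1,6,-7,4,-2,-5,-6,0,-3]
A[mid]=-1>-7: swap A[0],A[4]; hi=3 → [-2,6,-7,4,-1,-5,-6,0,-3]
A[mid]=-2>-7: swap A[0],A[3]; hi=2 → [4,6,-7,-2,-1,-5,-6,0,-3]
A[mid]=4>-7: swap A[0],A[2]; hi=1 → [-7,6,4,-2,-1,-5,-6,0,-3]
A[mid]=-7=-7: mid=1
A[mid]=6>-7: swap A[1],A[1]; hi=0 → [-7,6,4,-2,-1,-5,-6,0,-3]
end: lo=0, hi=0; A = [-7,6,4,-2,-1,-5,-6,0,-3]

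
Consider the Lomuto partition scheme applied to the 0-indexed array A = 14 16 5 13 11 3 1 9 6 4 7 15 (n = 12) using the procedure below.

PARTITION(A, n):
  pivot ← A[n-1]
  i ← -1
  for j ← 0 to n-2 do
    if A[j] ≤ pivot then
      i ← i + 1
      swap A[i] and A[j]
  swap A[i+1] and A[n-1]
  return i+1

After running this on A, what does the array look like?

14 5 13 11 3 1 9 6 4 7 15 16

pivot = A[11] = 15; i = -1
j=0: A[0]=14 ≤ 15 → i=0, swap A[0],A[0] (no change) → 14 16 5 13 11 3 1 9 6 4 7 15
j=1: A[1]=16 > 15 → no swap
j=2: A[2]=5 ≤ 15 → i=1, swap A[1],A[2] → 14 5 16 13 11 3 1 9 6 4 7 15
j=3: A[3]=13 ≤ 15 → i=2, swap A[2],A[3] → 14 5 13 16 11 3 1 9 6 4 7 15
j=4: A[4]=11 ≤ 15 → i=3, swap A[3],A[4] → 14 5 13 11 16 3 1 9 6 4 7 15
j=5: A[5]=3 ≤ 15 → i=4, swap A[4],A[5] → 14 5 13 11 3 16 1 9 6 4 7 15
j=6: A[6]=1 ≤ 15 → i=5, swap A[5],A[6] → 14 5 13 11 3 1 16 9 6 4 7 15
j=7: A[7]=9 ≤ 15 → i=6, swap A[6],A[7] → 14 5 13 11 3 1 9 16 6 4 7 15
j=8: A[8]=6 ≤ 15 → i=7, swap A[7],A[8] → 14 5 13 11 3 1 9 6 16 4 7 15
j=9: A[9]=4 ≤ 15 → i=8, swap A[8],A[9] → 14 5 13 11 3 1 9 6 4 16 7 15
j=10: A[10]=7 ≤ 15 → i=9, swap A[9],A[10] → 14 5 13 11 3 1 9 6 4 7 16 15
final swap A[10],A[11] → 14 5 13 11 3 1 9 6 4 7 15 16; return 10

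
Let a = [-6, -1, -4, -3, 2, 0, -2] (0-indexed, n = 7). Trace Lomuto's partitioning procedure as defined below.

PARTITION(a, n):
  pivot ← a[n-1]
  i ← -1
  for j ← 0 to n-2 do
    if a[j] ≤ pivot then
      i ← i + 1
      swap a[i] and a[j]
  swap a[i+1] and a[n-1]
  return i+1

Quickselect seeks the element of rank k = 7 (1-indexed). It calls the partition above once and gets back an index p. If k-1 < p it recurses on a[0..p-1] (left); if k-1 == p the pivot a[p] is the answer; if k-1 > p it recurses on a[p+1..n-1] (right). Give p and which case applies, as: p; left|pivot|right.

3; right

pivot=-2, i=-1
j=0: -6≤-2, i=0, swap(0,0) ⇒ [-6, -1, -4, -3, 2, 0, -2]
j=1: -1>-2, skip
j=2: -4≤-2, i=1, swap(1,2) ⇒ [-6, -4, -1, -3, 2, 0, -2]
j=3: -3≤-2, i=2, swap(2,3) ⇒ [-6, -4, -3, -1, 2, 0, -2]
j=4: 2>-2, skip
j=5: 0>-2, skip
swap(3,6) ⇒ [-6, -4, -3, -2, 2, 0, -1]; return 3
p = 3; k-1 = 6 > 3 ⇒ right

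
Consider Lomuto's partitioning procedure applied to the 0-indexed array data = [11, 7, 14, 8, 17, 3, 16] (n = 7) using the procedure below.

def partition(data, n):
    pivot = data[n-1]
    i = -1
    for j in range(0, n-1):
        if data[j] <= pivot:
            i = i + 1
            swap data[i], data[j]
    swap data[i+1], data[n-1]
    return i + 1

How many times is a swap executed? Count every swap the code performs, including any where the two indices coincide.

6

pivot = data[6] = 16; i = -1
j=0: data[0]=11 ≤ 16 → i=0, swap data[0],data[0] (no change) → [11, 7, 14, 8, 17, 3, 16]
j=1: data[1]=7 ≤ 16 → i=1, swap data[1],data[1] (no change) → [11, 7, 14, 8, 17, 3, 16]
j=2: data[2]=14 ≤ 16 → i=2, swap data[2],data[2] (no change) → [11, 7, 14, 8, 17, 3, 16]
j=3: data[3]=8 ≤ 16 → i=3, swap data[3],data[3] (no change) → [11, 7, 14, 8, 17, 3, 16]
j=4: data[4]=17 > 16 → no swap
j=5: data[5]=3 ≤ 16 → i=4, swap data[4],data[5] → [11, 7, 14, 8, 3, 17, 16]
final swap data[5],data[6] → [11, 7, 14, 8, 3, 16, 17]; return 5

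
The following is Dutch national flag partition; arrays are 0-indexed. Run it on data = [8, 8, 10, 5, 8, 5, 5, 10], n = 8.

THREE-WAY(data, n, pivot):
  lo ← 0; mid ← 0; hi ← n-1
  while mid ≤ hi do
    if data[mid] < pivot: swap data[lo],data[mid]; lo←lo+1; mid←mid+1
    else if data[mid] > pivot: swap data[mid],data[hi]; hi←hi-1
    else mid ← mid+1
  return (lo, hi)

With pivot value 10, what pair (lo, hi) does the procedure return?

(6, 7)

lo=0 mid=0 hi=7
8<10: swap(0,0), lo=1 mid=1 ⇒ [8, 8, 10, 5, 8, 5, 5, 10]
8<10: swap(1,1), lo=2 mid=2 ⇒ [8, 8, 10, 5, 8, 5, 5, 10]
10=10: mid=3
5<10: swap(2,3), lo=3 mid=4 ⇒ [8, 8, 5, 10, 8, 5, 5, 10]
8<10: swap(3,4), lo=4 mid=5 ⇒ [8, 8, 5, 8, 10, 5, 5, 10]
5<10: swap(4,5), lo=5 mid=6 ⇒ [8, 8, 5, 8, 5, 10, 5, 10]
5<10: swap(5,6), lo=6 mid=7 ⇒ [8, 8, 5, 8, 5, 5, 10, 10]
10=10: mid=8
done. lo=6 hi=7; data=[8, 8, 5, 8, 5, 5, 10, 10]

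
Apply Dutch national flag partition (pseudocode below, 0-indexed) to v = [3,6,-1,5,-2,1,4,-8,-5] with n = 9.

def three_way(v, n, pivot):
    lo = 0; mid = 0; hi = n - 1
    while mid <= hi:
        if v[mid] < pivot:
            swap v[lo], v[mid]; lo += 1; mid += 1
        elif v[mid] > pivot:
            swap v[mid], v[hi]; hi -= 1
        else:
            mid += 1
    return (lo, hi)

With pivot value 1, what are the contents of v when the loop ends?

[-5,-8,-1,-2,1,4,5,6,3]

lo=0 mid=0 hi=8
3>1: swap(0,8), hi=7 ⇒ [-5,6,-1,5,-2,1,4,-8,3]
-5<1: swap(0,0), lo=1 mid=1 ⇒ [-5,6,-1,5,-2,1,4,-8,3]
6>1: swap(1,7), hi=6 ⇒ [-5,-8,-1,5,-2,1,4,6,3]
-8<1: swap(1,1), lo=2 mid=2 ⇒ [-5,-8,-1,5,-2,1,4,6,3]
-1<1: swap(2,2), lo=3 mid=3 ⇒ [-5,-8,-1,5,-2,1,4,6,3]
5>1: swap(3,6), hi=5 ⇒ [-5,-8,-1,4,-2,1,5,6,3]
4>1: swap(3,5), hi=4 ⇒ [-5,-8,-1,1,-2,4,5,6,3]
1=1: mid=4
-2<1: swap(3,4), lo=4 mid=5 ⇒ [-5,-8,-1,-2,1,4,5,6,3]
done. lo=4 hi=4; v=[-5,-8,-1,-2,1,4,5,6,3]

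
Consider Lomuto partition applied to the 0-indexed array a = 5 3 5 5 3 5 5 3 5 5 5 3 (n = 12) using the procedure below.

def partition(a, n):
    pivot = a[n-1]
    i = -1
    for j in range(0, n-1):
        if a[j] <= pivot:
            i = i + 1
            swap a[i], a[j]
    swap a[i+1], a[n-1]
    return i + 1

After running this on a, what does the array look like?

3 3 3 3 5 5 5 5 5 5 5 5

pivot=3, i=-1
j=0: 5>3, skip
j=1: 3≤3, i=0, swap(0,1) ⇒ 3 5 5 5 3 5 5 3 5 5 5 3
j=2: 5>3, skip
j=3: 5>3, skip
j=4: 3≤3, i=1, swap(1,4) ⇒ 3 3 5 5 5 5 5 3 5 5 5 3
j=5: 5>3, skip
j=6: 5>3, skip
j=7: 3≤3, i=2, swap(2,7) ⇒ 3 3 3 5 5 5 5 5 5 5 5 3
j=8: 5>3, skip
j=9: 5>3, skip
j=10: 5>3, skip
swap(3,11) ⇒ 3 3 3 3 5 5 5 5 5 5 5 5; return 3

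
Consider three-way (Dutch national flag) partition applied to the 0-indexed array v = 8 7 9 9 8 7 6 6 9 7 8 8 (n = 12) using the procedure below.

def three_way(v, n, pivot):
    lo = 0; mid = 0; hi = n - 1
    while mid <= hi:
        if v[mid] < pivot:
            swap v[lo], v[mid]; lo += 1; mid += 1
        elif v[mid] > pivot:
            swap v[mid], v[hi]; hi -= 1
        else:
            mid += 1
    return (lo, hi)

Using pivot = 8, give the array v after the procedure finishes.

7 7 6 6 7 8 8 8 8 9 9 9

lo=0 mid=0 hi=11
8=8: mid=1
7<8: swap(0,1), lo=1 mid=2 ⇒ 7 8 9 9 8 7 6 6 9 7 8 8
9>8: swap(2,11), hi=10 ⇒ 7 8 8 9 8 7 6 6 9 7 8 9
8=8: mid=3
9>8: swap(3,10), hi=9 ⇒ 7 8 8 8 8 7 6 6 9 7 9 9
8=8: mid=4
8=8: mid=5
7<8: swap(1,5), lo=2 mid=6 ⇒ 7 7 8 8 8 8 6 6 9 7 9 9
6<8: swap(2,6), lo=3 mid=7 ⇒ 7 7 6 8 8 8 8 6 9 7 9 9
6<8: swap(3,7), lo=4 mid=8 ⇒ 7 7 6 6 8 8 8 8 9 7 9 9
9>8: swap(8,9), hi=8 ⇒ 7 7 6 6 8 8 8 8 7 9 9 9
7<8: swap(4,8), lo=5 mid=9 ⇒ 7 7 6 6 7 8 8 8 8 9 9 9
done. lo=5 hi=8; v=7 7 6 6 7 8 8 8 8 9 9 9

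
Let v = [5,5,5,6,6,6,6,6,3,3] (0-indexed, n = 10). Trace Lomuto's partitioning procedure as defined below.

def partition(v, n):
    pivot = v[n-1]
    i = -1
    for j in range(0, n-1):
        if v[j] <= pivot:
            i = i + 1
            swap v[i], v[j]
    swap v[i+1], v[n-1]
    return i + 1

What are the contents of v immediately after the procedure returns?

[3,3,5,6,6,6,6,6,5,5]

pivot = v[9] = 3; i = -1
j=0: v[0]=5 > 3 → no swap
j=1: v[1]=5 > 3 → no swap
j=2: v[2]=5 > 3 → no swap
j=3: v[3]=6 > 3 → no swap
j=4: v[4]=6 > 3 → no swap
j=5: v[5]=6 > 3 → no swap
j=6: v[6]=6 > 3 → no swap
j=7: v[7]=6 > 3 → no swap
j=8: v[8]=3 ≤ 3 → i=0, swap v[0],v[8] → [3,5,5,6,6,6,6,6,5,3]
final swap v[1],v[9] → [3,3,5,6,6,6,6,6,5,5]; return 1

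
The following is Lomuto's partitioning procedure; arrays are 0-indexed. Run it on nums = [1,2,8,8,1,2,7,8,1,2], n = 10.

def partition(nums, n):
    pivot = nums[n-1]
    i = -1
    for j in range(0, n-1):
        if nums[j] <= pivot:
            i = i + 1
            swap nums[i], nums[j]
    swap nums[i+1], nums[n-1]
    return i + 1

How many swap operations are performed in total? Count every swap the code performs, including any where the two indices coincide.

6

pivot = nums[9] = 2; i = -1
j=0: nums[0]=1 ≤ 2 → i=0, swap nums[0],nums[0] (no change) → [1,2,8,8,1,2,7,8,1,2]
j=1: nums[1]=2 ≤ 2 → i=1, swap nums[1],nums[1] (no change) → [1,2,8,8,1,2,7,8,1,2]
j=2: nums[2]=8 > 2 → no swap
j=3: nums[3]=8 > 2 → no swap
j=4: nums[4]=1 ≤ 2 → i=2, swap nums[2],nums[4] → [1,2,1,8,8,2,7,8,1,2]
j=5: nums[5]=2 ≤ 2 → i=3, swap nums[3],nums[5] → [1,2,1,2,8,8,7,8,1,2]
j=6: nums[6]=7 > 2 → no swap
j=7: nums[7]=8 > 2 → no swap
j=8: nums[8]=1 ≤ 2 → i=4, swap nums[4],nums[8] → [1,2,1,2,1,8,7,8,8,2]
final swap nums[5],nums[9] → [1,2,1,2,1,2,7,8,8,8]; return 5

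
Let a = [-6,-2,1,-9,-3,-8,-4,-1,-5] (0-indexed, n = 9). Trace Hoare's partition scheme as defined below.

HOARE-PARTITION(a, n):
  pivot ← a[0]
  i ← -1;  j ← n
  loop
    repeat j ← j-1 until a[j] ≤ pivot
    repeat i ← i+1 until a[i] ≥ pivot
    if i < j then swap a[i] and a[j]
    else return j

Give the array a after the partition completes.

[-8,-9,1,-2,-3,-6,-4,-1,-5]

pivot=-6
j stops at 5 (-8), i stops at 0 (-6); swap ⇒ [-8,-2,1,-9,-3,-6,-4,-1,-5]
j stops at 3 (-9), i stops at 1 (-2); swap ⇒ [-8,-9,1,-2,-3,-6,-4,-1,-5]
j stops at 1, i stops at 2; i≥j ⇒ return 1. a=[-8,-9,1,-2,-3,-6,-4,-1,-5]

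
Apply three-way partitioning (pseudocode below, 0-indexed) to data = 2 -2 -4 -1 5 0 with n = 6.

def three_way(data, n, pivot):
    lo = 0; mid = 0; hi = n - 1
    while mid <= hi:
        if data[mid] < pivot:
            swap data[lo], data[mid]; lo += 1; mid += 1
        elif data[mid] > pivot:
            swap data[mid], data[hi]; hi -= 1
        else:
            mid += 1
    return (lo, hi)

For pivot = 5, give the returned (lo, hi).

(5, 5)

lo=0 mid=0 hi=5
2<5: swap(0,0), lo=1 mid=1 ⇒ 2 -2 -4 -1 5 0
-2<5: swap(1,1), lo=2 mid=2 ⇒ 2 -2 -4 -1 5 0
-4<5: swap(2,2), lo=3 mid=3 ⇒ 2 -2 -4 -1 5 0
-1<5: swap(3,3), lo=4 mid=4 ⇒ 2 -2 -4 -1 5 0
5=5: mid=5
0<5: swap(4,5), lo=5 mid=6 ⇒ 2 -2 -4 -1 0 5
done. lo=5 hi=5; data=2 -2 -4 -1 0 5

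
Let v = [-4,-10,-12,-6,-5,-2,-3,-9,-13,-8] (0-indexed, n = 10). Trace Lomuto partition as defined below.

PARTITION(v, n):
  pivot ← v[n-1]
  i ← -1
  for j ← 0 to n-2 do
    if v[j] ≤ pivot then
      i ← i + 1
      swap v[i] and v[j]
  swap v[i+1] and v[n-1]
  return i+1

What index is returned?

4

pivot=-8, i=-1
j=0: -4>-8, skip
j=1: -10≤-8, i=0, swap(0,1) ⇒ [-10,-4,-12,-6,-5,-2,-3,-9,-13,-8]
j=2: -12≤-8, i=1, swap(1,2) ⇒ [-10,-12,-4,-6,-5,-2,-3,-9,-13,-8]
j=3: -6>-8, skip
j=4: -5>-8, skip
j=5: -2>-8, skip
j=6: -3>-8, skip
j=7: -9≤-8, i=2, swap(2,7) ⇒ [-10,-12,-9,-6,-5,-2,-3,-4,-13,-8]
j=8: -13≤-8, i=3, swap(3,8) ⇒ [-10,-12,-9,-13,-5,-2,-3,-4,-6,-8]
swap(4,9) ⇒ [-10,-12,-9,-13,-8,-2,-3,-4,-6,-5]; return 4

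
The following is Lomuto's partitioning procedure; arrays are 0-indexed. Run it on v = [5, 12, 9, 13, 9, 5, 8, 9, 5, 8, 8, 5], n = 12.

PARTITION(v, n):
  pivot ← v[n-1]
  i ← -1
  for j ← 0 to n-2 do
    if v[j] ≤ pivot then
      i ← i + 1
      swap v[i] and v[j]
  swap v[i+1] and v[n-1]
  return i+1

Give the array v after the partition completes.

[5, 5, 5, 5, 9, 12, 8, 9, 9, 8, 8, 13]

pivot=5, i=-1
j=0: 5≤5, i=0, swap(0,0) ⇒ [5, 12, 9, 13, 9, 5, 8, 9, 5, 8, 8, 5]
j=1: 12>5, skip
j=2: 9>5, skip
j=3: 13>5, skip
j=4: 9>5, skip
j=5: 5≤5, i=1, swap(1,5) ⇒ [5, 5, 9, 13, 9, 12, 8, 9, 5, 8, 8, 5]
j=6: 8>5, skip
j=7: 9>5, skip
j=8: 5≤5, i=2, swap(2,8) ⇒ [5, 5, 5, 13, 9, 12, 8, 9, 9, 8, 8, 5]
j=9: 8>5, skip
j=10: 8>5, skip
swap(3,11) ⇒ [5, 5, 5, 5, 9, 12, 8, 9, 9, 8, 8, 13]; return 3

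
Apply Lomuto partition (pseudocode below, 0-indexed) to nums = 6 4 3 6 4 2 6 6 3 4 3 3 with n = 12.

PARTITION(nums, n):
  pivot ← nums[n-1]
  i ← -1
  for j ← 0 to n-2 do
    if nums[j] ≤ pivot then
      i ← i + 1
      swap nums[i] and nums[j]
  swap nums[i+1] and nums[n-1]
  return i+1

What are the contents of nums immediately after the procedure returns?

3 2 3 3 3 4 6 6 6 4 6 4

pivot=3, i=-1
j=0: 6>3, skip
j=1: 4>3, skip
j=2: 3≤3, i=0, swap(0,2) ⇒ 3 4 6 6 4 2 6 6 3 4 3 3
j=3: 6>3, skip
j=4: 4>3, skip
j=5: 2≤3, i=1, swap(1,5) ⇒ 3 2 6 6 4 4 6 6 3 4 3 3
j=6: 6>3, skip
j=7: 6>3, skip
j=8: 3≤3, i=2, swap(2,8) ⇒ 3 2 3 6 4 4 6 6 6 4 3 3
j=9: 4>3, skip
j=10: 3≤3, i=3, swap(3,10) ⇒ 3 2 3 3 4 4 6 6 6 4 6 3
swap(4,11) ⇒ 3 2 3 3 3 4 6 6 6 4 6 4; return 4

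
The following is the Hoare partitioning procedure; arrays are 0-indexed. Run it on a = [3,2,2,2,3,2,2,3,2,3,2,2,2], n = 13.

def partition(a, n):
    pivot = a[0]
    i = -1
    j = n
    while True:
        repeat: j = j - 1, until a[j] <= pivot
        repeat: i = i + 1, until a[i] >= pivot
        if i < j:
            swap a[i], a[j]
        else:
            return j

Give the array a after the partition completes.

[2,2,2,2,2,2,2,2,2,3,3,3,3]

pivot = a[0] = 3; i = -1, j = 13
j→12 (a[12]=2≤3), i→0 (a[0]=3≥3); i<j, swap → [2,2,2,2,3,2,2,3,2,3,2,2,3]
j→11 (a[11]=2≤3), i→4 (a[4]=3≥3); i<j, swap → [2,2,2,2,2,2,2,3,2,3,2,3,3]
j→10 (a[10]=2≤3), i→7 (a[7]=3≥3); i<j, swap → [2,2,2,2,2,2,2,2,2,3,3,3,3]
j→9, i→9; i≥j, return j=9. a = [2,2,2,2,2,2,2,2,2,3,3,3,3]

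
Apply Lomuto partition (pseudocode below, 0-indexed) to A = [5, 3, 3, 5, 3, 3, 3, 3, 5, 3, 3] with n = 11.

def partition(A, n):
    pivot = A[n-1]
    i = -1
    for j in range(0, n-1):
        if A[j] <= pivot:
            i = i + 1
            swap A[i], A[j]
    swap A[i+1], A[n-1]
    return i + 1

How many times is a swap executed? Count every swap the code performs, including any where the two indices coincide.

8

pivot = A[10] = 3; i = -1
j=0: A[0]=5 > 3 → no swap
j=1: A[1]=3 ≤ 3 → i=0, swap A[0],A[1] → [3, 5, 3, 5, 3, 3, 3, 3, 5, 3, 3]
j=2: A[2]=3 ≤ 3 → i=1, swap A[1],A[2] → [3, 3, 5, 5, 3, 3, 3, 3, 5, 3, 3]
j=3: A[3]=5 > 3 → no swap
j=4: A[4]=3 ≤ 3 → i=2, swap A[2],A[4] → [3, 3, 3, 5, 5, 3, 3, 3, 5, 3, 3]
j=5: A[5]=3 ≤ 3 → i=3, swap A[3],A[5] → [3, 3, 3, 3, 5, 5, 3, 3, 5, 3, 3]
j=6: A[6]=3 ≤ 3 → i=4, swap A[4],A[6] → [3, 3, 3, 3, 3, 5, 5, 3, 5, 3, 3]
j=7: A[7]=3 ≤ 3 → i=5, swap A[5],A[7] → [3, 3, 3, 3, 3, 3, 5, 5, 5, 3, 3]
j=8: A[8]=5 > 3 → no swap
j=9: A[9]=3 ≤ 3 → i=6, swap A[6],A[9] → [3, 3, 3, 3, 3, 3, 3, 5, 5, 5, 3]
final swap A[7],A[10] → [3, 3, 3, 3, 3, 3, 3, 3, 5, 5, 5]; return 7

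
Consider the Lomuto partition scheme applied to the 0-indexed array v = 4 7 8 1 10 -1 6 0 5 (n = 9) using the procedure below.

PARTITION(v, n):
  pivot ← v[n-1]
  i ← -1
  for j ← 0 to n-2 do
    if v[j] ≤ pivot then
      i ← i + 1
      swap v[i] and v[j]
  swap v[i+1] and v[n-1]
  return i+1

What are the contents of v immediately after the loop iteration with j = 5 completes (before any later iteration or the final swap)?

pivot=5, i=-1
j=0: 4≤5, i=0, swap(0,0) ⇒ 4 7 8 1 10 -1 6 0 5
j=1: 7>5, skip
j=2: 8>5, skip
j=3: 1≤5, i=1, swap(1,3) ⇒ 4 1 8 7 10 -1 6 0 5
j=4: 10>5, skip
j=5: -1≤5, i=2, swap(2,5) ⇒ 4 1 -1 7 10 8 6 0 5
(after j=5) v = 4 1 -1 7 10 8 6 0 5

4 1 -1 7 10 8 6 0 5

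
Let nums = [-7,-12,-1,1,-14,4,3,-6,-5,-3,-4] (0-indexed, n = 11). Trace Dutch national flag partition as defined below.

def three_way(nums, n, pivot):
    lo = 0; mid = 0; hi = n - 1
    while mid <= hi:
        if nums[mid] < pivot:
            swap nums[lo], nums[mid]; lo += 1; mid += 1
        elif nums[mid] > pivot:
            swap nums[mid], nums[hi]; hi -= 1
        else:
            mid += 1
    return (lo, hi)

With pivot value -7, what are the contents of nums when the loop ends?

pivot = -7; lo=0, mid=0, hi=10
nums[mid]=-7=-7: mid=1
nums[mid]=-12<-7: swap nums[0],nums[1]; lo=1,mid=2 → [-12,-7,-1,1,-14,4,3,-6,-5,-3,-4]
nums[mid]=-1>-7: swap nums[2],nums[10]; hi=9 → [-12,-7,-4,1,-14,4,3,-6,-5,-3,-1]
nums[mid]=-4>-7: swap nums[2],nums[9]; hi=8 → [-12,-7,-3,1,-14,4,3,-6,-5,-4,-1]
nums[mid]=-3>-7: swap nums[2],nums[8]; hi=7 → [-12,-7,-5,1,-14,4,3,-6,-3,-4,-1]
nums[mid]=-5>-7: swap nums[2],nums[7]; hi=6 → [-12,-7,-6,1,-14,4,3,-5,-3,-4,-1]
nums[mid]=-6>-7: swap nums[2],nums[6]; hi=5 → [-12,-7,3,1,-14,4,-6,-5,-3,-4,-1]
nums[mid]=3>-7: swap nums[2],nums[5]; hi=4 → [-12,-7,4,1,-14,3,-6,-5,-3,-4,-1]
nums[mid]=4>-7: swap nums[2],nums[4]; hi=3 → [-12,-7,-14,1,4,3,-6,-5,-3,-4,-1]
nums[mid]=-14<-7: swap nums[1],nums[2]; lo=2,mid=3 → [-12,-14,-7,1,4,3,-6,-5,-3,-4,-1]
nums[mid]=1>-7: swap nums[3],nums[3]; hi=2 → [-12,-14,-7,1,4,3,-6,-5,-3,-4,-1]
end: lo=2, hi=2; nums = [-12,-14,-7,1,4,3,-6,-5,-3,-4,-1]

[-12,-14,-7,1,4,3,-6,-5,-3,-4,-1]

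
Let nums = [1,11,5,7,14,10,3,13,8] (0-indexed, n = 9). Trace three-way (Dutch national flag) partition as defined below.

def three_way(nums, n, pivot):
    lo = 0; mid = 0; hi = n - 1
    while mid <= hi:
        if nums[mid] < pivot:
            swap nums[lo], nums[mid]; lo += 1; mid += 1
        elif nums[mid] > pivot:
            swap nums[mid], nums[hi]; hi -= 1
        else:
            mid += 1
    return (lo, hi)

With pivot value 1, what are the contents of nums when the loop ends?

[1,5,7,14,10,3,13,8,11]

lo=0 mid=0 hi=8
1=1: mid=1
11>1: swap(1,8), hi=7 ⇒ [1,8,5,7,14,10,3,13,11]
8>1: swap(1,7), hi=6 ⇒ [1,13,5,7,14,10,3,8,11]
13>1: swap(1,6), hi=5 ⇒ [1,3,5,7,14,10,13,8,11]
3>1: swap(1,5), hi=4 ⇒ [1,10,5,7,14,3,13,8,11]
10>1: swap(1,4), hi=3 ⇒ [1,14,5,7,10,3,13,8,11]
14>1: swap(1,3), hi=2 ⇒ [1,7,5,14,10,3,13,8,11]
7>1: swap(1,2), hi=1 ⇒ [1,5,7,14,10,3,13,8,11]
5>1: swap(1,1), hi=0 ⇒ [1,5,7,14,10,3,13,8,11]
done. lo=0 hi=0; nums=[1,5,7,14,10,3,13,8,11]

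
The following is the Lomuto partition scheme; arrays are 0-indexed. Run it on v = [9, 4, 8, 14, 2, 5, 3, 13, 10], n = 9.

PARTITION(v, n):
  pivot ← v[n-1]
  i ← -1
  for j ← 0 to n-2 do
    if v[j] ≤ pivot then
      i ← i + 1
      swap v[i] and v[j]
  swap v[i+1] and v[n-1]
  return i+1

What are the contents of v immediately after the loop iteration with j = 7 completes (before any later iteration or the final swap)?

[9, 4, 8, 2, 5, 3, 14, 13, 10]

pivot = v[8] = 10; i = -1
j=0: v[0]=9 ≤ 10 → i=0, swap v[0],v[0] (no change) → [9, 4, 8, 14, 2, 5, 3, 13, 10]
j=1: v[1]=4 ≤ 10 → i=1, swap v[1],v[1] (no change) → [9, 4, 8, 14, 2, 5, 3, 13, 10]
j=2: v[2]=8 ≤ 10 → i=2, swap v[2],v[2] (no change) → [9, 4, 8, 14, 2, 5, 3, 13, 10]
j=3: v[3]=14 > 10 → no swap
j=4: v[4]=2 ≤ 10 → i=3, swap v[3],v[4] → [9, 4, 8, 2, 14, 5, 3, 13, 10]
j=5: v[5]=5 ≤ 10 → i=4, swap v[4],v[5] → [9, 4, 8, 2, 5, 14, 3, 13, 10]
j=6: v[6]=3 ≤ 10 → i=5, swap v[5],v[6] → [9, 4, 8, 2, 5, 3, 14, 13, 10]
j=7: v[7]=13 > 10 → no swap
(after j=7) v = [9, 4, 8, 2, 5, 3, 14, 13, 10]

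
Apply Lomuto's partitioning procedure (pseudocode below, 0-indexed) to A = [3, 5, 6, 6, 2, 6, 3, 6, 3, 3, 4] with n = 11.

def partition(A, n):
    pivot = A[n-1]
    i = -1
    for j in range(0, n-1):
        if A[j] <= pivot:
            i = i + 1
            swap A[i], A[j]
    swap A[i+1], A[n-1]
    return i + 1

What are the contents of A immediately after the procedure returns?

pivot=4, i=-1
j=0: 3≤4, i=0, swap(0,0) ⇒ [3, 5, 6, 6, 2, 6, 3, 6, 3, 3, 4]
j=1: 5>4, skip
j=2: 6>4, skip
j=3: 6>4, skip
j=4: 2≤4, i=1, swap(1,4) ⇒ [3, 2, 6, 6, 5, 6, 3, 6, 3, 3, 4]
j=5: 6>4, skip
j=6: 3≤4, i=2, swap(2,6) ⇒ [3, 2, 3, 6, 5, 6, 6, 6, 3, 3, 4]
j=7: 6>4, skip
j=8: 3≤4, i=3, swap(3,8) ⇒ [3, 2, 3, 3, 5, 6, 6, 6, 6, 3, 4]
j=9: 3≤4, i=4, swap(4,9) ⇒ [3, 2, 3, 3, 3, 6, 6, 6, 6, 5, 4]
swap(5,10) ⇒ [3, 2, 3, 3, 3, 4, 6, 6, 6, 5, 6]; return 5

[3, 2, 3, 3, 3, 4, 6, 6, 6, 5, 6]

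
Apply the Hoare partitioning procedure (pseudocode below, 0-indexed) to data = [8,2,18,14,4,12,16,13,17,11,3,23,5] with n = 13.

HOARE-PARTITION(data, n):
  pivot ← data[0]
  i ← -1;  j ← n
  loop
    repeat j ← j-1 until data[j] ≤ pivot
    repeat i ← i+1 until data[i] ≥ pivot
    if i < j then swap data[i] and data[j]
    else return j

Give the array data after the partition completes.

[5,2,3,4,14,12,16,13,17,11,18,23,8]

pivot = data[0] = 8; i = -1, j = 13
j→12 (data[12]=5≤8), i→0 (data[0]=8≥8); i<j, swap → [5,2,18,14,4,12,16,13,17,11,3,23,8]
j→10 (data[10]=3≤8), i→2 (data[2]=18≥8); i<j, swap → [5,2,3,14,4,12,16,13,17,11,18,23,8]
j→4 (data[4]=4≤8), i→3 (data[3]=14≥8); i<j, swap → [5,2,3,4,14,12,16,13,17,11,18,23,8]
j→3, i→4; i≥j, return j=3. data = [5,2,3,4,14,12,16,13,17,11,18,23,8]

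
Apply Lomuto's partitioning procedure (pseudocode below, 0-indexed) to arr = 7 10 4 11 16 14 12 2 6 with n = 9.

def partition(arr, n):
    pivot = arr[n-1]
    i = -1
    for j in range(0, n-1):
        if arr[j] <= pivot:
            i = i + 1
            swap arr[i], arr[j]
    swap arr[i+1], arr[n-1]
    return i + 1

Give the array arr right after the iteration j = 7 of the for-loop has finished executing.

4 2 7 11 16 14 12 10 6

pivot=6, i=-1
j=0: 7>6, skip
j=1: 10>6, skip
j=2: 4≤6, i=0, swap(0,2) ⇒ 4 10 7 11 16 14 12 2 6
j=3: 11>6, skip
j=4: 16>6, skip
j=5: 14>6, skip
j=6: 12>6, skip
j=7: 2≤6, i=1, swap(1,7) ⇒ 4 2 7 11 16 14 12 10 6
(after j=7) arr = 4 2 7 11 16 14 12 10 6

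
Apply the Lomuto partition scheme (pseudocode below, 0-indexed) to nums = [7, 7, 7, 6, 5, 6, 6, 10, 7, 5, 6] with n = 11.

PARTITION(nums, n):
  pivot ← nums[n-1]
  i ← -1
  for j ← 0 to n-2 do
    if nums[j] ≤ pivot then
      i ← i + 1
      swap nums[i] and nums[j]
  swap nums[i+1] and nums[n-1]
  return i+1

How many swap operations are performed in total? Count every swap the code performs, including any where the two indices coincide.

pivot = nums[10] = 6; i = -1
j=0: nums[0]=7 > 6 → no swap
j=1: nums[1]=7 > 6 → no swap
j=2: nums[2]=7 > 6 → no swap
j=3: nums[3]=6 ≤ 6 → i=0, swap nums[0],nums[3] → [6, 7, 7, 7, 5, 6, 6, 10, 7, 5, 6]
j=4: nums[4]=5 ≤ 6 → i=1, swap nums[1],nums[4] → [6, 5, 7, 7, 7, 6, 6, 10, 7, 5, 6]
j=5: nums[5]=6 ≤ 6 → i=2, swap nums[2],nums[5] → [6, 5, 6, 7, 7, 7, 6, 10, 7, 5, 6]
j=6: nums[6]=6 ≤ 6 → i=3, swap nums[3],nums[6] → [6, 5, 6, 6, 7, 7, 7, 10, 7, 5, 6]
j=7: nums[7]=10 > 6 → no swap
j=8: nums[8]=7 > 6 → no swap
j=9: nums[9]=5 ≤ 6 → i=4, swap nums[4],nums[9] → [6, 5, 6, 6, 5, 7, 7, 10, 7, 7, 6]
final swap nums[5],nums[10] → [6, 5, 6, 6, 5, 6, 7, 10, 7, 7, 7]; return 5

6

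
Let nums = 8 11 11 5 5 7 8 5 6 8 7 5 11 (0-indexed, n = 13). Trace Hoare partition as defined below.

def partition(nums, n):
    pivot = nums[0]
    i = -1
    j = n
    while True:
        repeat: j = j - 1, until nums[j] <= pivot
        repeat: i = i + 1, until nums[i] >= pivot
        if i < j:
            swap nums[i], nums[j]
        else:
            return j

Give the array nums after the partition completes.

pivot=8
j stops at 11 (5), i stops at 0 (8); swap ⇒ 5 11 11 5 5 7 8 5 6 8 7 8 11
j stops at 10 (7), i stops at 1 (11); swap ⇒ 5 7 11 5 5 7 8 5 6 8 11 8 11
j stops at 9 (8), i stops at 2 (11); swap ⇒ 5 7 8 5 5 7 8 5 6 11 11 8 11
j stops at 8 (6), i stops at 6 (8); swap ⇒ 5 7 8 5 5 7 6 5 8 11 11 8 11
j stops at 7, i stops at 8; i≥j ⇒ return 7. nums=5 7 8 5 5 7 6 5 8 11 11 8 11

5 7 8 5 5 7 6 5 8 11 11 8 11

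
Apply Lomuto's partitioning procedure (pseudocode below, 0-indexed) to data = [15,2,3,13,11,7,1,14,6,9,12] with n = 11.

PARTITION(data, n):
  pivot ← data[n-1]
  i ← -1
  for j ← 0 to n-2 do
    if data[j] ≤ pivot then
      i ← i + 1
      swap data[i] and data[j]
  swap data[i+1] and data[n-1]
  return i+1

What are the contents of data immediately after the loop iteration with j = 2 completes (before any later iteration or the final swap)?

[2,3,15,13,11,7,1,14,6,9,12]

pivot = data[10] = 12; i = -1
j=0: data[0]=15 > 12 → no swap
j=1: data[1]=2 ≤ 12 → i=0, swap data[0],data[1] → [2,15,3,13,11,7,1,14,6,9,12]
j=2: data[2]=3 ≤ 12 → i=1, swap data[1],data[2] → [2,3,15,13,11,7,1,14,6,9,12]
(after j=2) data = [2,3,15,13,11,7,1,14,6,9,12]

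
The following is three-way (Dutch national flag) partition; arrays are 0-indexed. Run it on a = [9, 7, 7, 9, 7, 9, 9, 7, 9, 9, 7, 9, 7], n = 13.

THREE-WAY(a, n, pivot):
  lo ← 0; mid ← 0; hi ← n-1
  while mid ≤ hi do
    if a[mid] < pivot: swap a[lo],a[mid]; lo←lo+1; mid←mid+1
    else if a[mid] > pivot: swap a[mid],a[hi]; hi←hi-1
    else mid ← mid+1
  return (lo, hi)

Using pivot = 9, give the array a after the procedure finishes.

[7, 7, 7, 7, 7, 7, 9, 9, 9, 9, 9, 9, 9]

pivot = 9; lo=0, mid=0, hi=12
a[mid]=9=9: mid=1
a[mid]=7<9: swap a[0],a[1]; lo=1,mid=2 → [7, 9, 7, 9, 7, 9, 9, 7, 9, 9, 7, 9, 7]
a[mid]=7<9: swap a[1],a[2]; lo=2,mid=3 → [7, 7, 9, 9, 7, 9, 9, 7, 9, 9, 7, 9, 7]
a[mid]=9=9: mid=4
a[mid]=7<9: swap a[2],a[4]; lo=3,mid=5 → [7, 7, 7, 9, 9, 9, 9, 7, 9, 9, 7, 9, 7]
a[mid]=9=9: mid=6
a[mid]=9=9: mid=7
a[mid]=7<9: swap a[3],a[7]; lo=4,mid=8 → [7, 7, 7, 7, 9, 9, 9, 9, 9, 9, 7, 9, 7]
a[mid]=9=9: mid=9
a[mid]=9=9: mid=10
a[mid]=7<9: swap a[4],a[10]; lo=5,mid=11 → [7, 7, 7, 7, 7, 9, 9, 9, 9, 9, 9, 9, 7]
a[mid]=9=9: mid=12
a[mid]=7<9: swap a[5],a[12]; lo=6,mid=13 → [7, 7, 7, 7, 7, 7, 9, 9, 9, 9, 9, 9, 9]
end: lo=6, hi=12; a = [7, 7, 7, 7, 7, 7, 9, 9, 9, 9, 9, 9, 9]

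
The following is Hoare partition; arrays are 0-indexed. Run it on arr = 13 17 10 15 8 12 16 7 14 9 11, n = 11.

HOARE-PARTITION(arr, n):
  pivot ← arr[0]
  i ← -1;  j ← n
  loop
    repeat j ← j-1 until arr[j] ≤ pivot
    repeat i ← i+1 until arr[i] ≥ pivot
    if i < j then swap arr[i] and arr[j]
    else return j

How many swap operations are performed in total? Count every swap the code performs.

3

pivot=13
j stops at 10 (11), i stops at 0 (13); swap ⇒ 11 17 10 15 8 12 16 7 14 9 13
j stops at 9 (9), i stops at 1 (17); swap ⇒ 11 9 10 15 8 12 16 7 14 17 13
j stops at 7 (7), i stops at 3 (15); swap ⇒ 11 9 10 7 8 12 16 15 14 17 13
j stops at 5, i stops at 6; i≥j ⇒ return 5. arr=11 9 10 7 8 12 16 15 14 17 13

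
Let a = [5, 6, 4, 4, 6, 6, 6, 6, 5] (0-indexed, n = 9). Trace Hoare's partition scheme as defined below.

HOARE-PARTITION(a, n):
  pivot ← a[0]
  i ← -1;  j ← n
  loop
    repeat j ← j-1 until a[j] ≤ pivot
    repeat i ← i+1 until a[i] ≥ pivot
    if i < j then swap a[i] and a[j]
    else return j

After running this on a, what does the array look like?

pivot = a[0] = 5; i = -1, j = 9
j→8 (a[8]=5≤5), i→0 (a[0]=5≥5); i<j, swap → [5, 6, 4, 4, 6, 6, 6, 6, 5]
j→3 (a[3]=4≤5), i→1 (a[1]=6≥5); i<j, swap → [5, 4, 4, 6, 6, 6, 6, 6, 5]
j→2, i→3; i≥j, return j=2. a = [5, 4, 4, 6, 6, 6, 6, 6, 5]

[5, 4, 4, 6, 6, 6, 6, 6, 5]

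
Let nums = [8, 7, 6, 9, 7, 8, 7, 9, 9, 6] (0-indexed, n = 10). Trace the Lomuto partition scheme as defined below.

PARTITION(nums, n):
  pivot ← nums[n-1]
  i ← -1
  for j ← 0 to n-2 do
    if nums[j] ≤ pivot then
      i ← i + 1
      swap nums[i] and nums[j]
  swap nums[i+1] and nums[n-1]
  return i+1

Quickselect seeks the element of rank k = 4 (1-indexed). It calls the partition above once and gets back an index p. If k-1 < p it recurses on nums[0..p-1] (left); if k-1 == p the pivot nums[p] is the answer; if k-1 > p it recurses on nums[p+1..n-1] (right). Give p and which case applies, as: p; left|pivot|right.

pivot=6, i=-1
j=0: 8>6, skip
j=1: 7>6, skip
j=2: 6≤6, i=0, swap(0,2) ⇒ [6, 7, 8, 9, 7, 8, 7, 9, 9, 6]
j=3: 9>6, skip
j=4: 7>6, skip
j=5: 8>6, skip
j=6: 7>6, skip
j=7: 9>6, skip
j=8: 9>6, skip
swap(1,9) ⇒ [6, 6, 8, 9, 7, 8, 7, 9, 9, 7]; return 1
p = 1; k-1 = 3 > 1 ⇒ right

1; right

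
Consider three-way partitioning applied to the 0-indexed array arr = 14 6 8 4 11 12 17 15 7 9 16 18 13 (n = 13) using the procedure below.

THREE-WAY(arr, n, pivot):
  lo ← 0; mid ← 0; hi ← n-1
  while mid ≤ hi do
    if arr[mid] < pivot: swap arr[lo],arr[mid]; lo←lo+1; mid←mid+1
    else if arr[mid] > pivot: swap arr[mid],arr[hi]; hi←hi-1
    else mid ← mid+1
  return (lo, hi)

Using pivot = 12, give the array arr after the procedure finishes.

9 6 8 4 11 7 12 15 17 16 18 13 14

lo=0 mid=0 hi=12
14>12: swap(0,12), hi=11 ⇒ 13 6 8 4 11 12 17 15 7 9 16 18 14
13>12: swap(0,11), hi=10 ⇒ 18 6 8 4 11 12 17 15 7 9 16 13 14
18>12: swap(0,10), hi=9 ⇒ 16 6 8 4 11 12 17 15 7 9 18 13 14
16>12: swap(0,9), hi=8 ⇒ 9 6 8 4 11 12 17 15 7 16 18 13 14
9<12: swap(0,0), lo=1 mid=1 ⇒ 9 6 8 4 11 12 17 15 7 16 18 13 14
6<12: swap(1,1), lo=2 mid=2 ⇒ 9 6 8 4 11 12 17 15 7 16 18 13 14
8<12: swap(2,2), lo=3 mid=3 ⇒ 9 6 8 4 11 12 17 15 7 16 18 13 14
4<12: swap(3,3), lo=4 mid=4 ⇒ 9 6 8 4 11 12 17 15 7 16 18 13 14
11<12: swap(4,4), lo=5 mid=5 ⇒ 9 6 8 4 11 12 17 15 7 16 18 13 14
12=12: mid=6
17>12: swap(6,8), hi=7 ⇒ 9 6 8 4 11 12 7 15 17 16 18 13 14
7<12: swap(5,6), lo=6 mid=7 ⇒ 9 6 8 4 11 7 12 15 17 16 18 13 14
15>12: swap(7,7), hi=6 ⇒ 9 6 8 4 11 7 12 15 17 16 18 13 14
done. lo=6 hi=6; arr=9 6 8 4 11 7 12 15 17 16 18 13 14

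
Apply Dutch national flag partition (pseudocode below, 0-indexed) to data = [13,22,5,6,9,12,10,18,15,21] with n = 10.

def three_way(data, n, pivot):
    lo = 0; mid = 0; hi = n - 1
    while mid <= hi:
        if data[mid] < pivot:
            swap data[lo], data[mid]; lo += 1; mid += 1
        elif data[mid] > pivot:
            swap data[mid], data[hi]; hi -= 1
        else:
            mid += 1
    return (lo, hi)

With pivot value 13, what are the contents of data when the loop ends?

[10,5,6,9,12,13,18,15,21,22]

pivot = 13; lo=0, mid=0, hi=9
data[mid]=13=13: mid=1
data[mid]=22>13: swap data[1],data[9]; hi=8 → [13,21,5,6,9,12,10,18,15,22]
data[mid]=21>13: swap data[1],data[8]; hi=7 → [13,15,5,6,9,12,10,18,21,22]
data[mid]=15>13: swap data[1],data[7]; hi=6 → [13,18,5,6,9,12,10,15,21,22]
data[mid]=18>13: swap data[1],data[6]; hi=5 → [13,10,5,6,9,12,18,15,21,22]
data[mid]=10<13: swap data[0],data[1]; lo=1,mid=2 → [10,13,5,6,9,12,18,15,21,22]
data[mid]=5<13: swap data[1],data[2]; lo=2,mid=3 → [10,5,13,6,9,12,18,15,21,22]
data[mid]=6<13: swap data[2],data[3]; lo=3,mid=4 → [10,5,6,13,9,12,18,15,21,22]
data[mid]=9<13: swap data[3],data[4]; lo=4,mid=5 → [10,5,6,9,13,12,18,15,21,22]
data[mid]=12<13: swap data[4],data[5]; lo=5,mid=6 → [10,5,6,9,12,13,18,15,21,22]
end: lo=5, hi=5; data = [10,5,6,9,12,13,18,15,21,22]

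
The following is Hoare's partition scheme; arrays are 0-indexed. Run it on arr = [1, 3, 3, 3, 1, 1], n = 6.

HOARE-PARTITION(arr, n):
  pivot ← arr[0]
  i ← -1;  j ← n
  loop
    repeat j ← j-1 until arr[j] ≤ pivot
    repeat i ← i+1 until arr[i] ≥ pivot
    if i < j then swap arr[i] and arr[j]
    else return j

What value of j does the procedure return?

1

pivot=1
j stops at 5 (1), i stops at 0 (1); swap ⇒ [1, 3, 3, 3, 1, 1]
j stops at 4 (1), i stops at 1 (3); swap ⇒ [1, 1, 3, 3, 3, 1]
j stops at 1, i stops at 2; i≥j ⇒ return 1. arr=[1, 1, 3, 3, 3, 1]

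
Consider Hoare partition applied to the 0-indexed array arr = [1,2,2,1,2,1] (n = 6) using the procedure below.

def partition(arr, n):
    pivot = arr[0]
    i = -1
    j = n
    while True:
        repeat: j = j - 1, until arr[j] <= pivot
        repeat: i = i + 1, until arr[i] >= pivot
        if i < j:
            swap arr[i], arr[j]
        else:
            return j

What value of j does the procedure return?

1

pivot = arr[0] = 1; i = -1, j = 6
j→5 (arr[5]=1≤1), i→0 (arr[0]=1≥1); i<j, swap → [1,2,2,1,2,1]
j→3 (arr[3]=1≤1), i→1 (arr[1]=2≥1); i<j, swap → [1,1,2,2,2,1]
j→1, i→2; i≥j, return j=1. arr = [1,1,2,2,2,1]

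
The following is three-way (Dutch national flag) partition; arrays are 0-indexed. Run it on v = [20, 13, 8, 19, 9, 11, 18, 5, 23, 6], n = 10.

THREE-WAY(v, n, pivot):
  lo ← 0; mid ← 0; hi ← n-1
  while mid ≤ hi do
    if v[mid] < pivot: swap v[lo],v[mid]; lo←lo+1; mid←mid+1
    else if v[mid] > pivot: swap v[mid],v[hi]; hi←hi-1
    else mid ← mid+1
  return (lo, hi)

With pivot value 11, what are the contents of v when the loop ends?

[6, 5, 8, 9, 11, 18, 19, 23, 13, 20]

pivot = 11; lo=0, mid=0, hi=9
v[mid]=20>11: swap v[0],v[9]; hi=8 → [6, 13, 8, 19, 9, 11, 18, 5, 23, 20]
v[mid]=6<11: swap v[0],v[0]; lo=1,mid=1 → [6, 13, 8, 19, 9, 11, 18, 5, 23, 20]
v[mid]=13>11: swap v[1],v[8]; hi=7 → [6, 23, 8, 19, 9, 11, 18, 5, 13, 20]
v[mid]=23>11: swap v[1],v[7]; hi=6 → [6, 5, 8, 19, 9, 11, 18, 23, 13, 20]
v[mid]=5<11: swap v[1],v[1]; lo=2,mid=2 → [6, 5, 8, 19, 9, 11, 18, 23, 13, 20]
v[mid]=8<11: swap v[2],v[2]; lo=3,mid=3 → [6, 5, 8, 19, 9, 11, 18, 23, 13, 20]
v[mid]=19>11: swap v[3],v[6]; hi=5 → [6, 5, 8, 18, 9, 11, 19, 23, 13, 20]
v[mid]=18>11: swap v[3],v[5]; hi=4 → [6, 5, 8, 11, 9, 18, 19, 23, 13, 20]
v[mid]=11=11: mid=4
v[mid]=9<11: swap v[3],v[4]; lo=4,mid=5 → [6, 5, 8, 9, 11, 18, 19, 23, 13, 20]
end: lo=4, hi=4; v = [6, 5, 8, 9, 11, 18, 19, 23, 13, 20]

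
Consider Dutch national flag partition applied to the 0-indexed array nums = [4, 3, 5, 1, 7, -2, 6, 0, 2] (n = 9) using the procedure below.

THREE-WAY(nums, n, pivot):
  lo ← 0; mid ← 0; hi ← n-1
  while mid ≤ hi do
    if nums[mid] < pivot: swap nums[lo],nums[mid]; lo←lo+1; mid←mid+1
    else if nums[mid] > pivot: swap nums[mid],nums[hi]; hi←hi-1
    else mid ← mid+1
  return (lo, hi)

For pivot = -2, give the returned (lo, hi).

(0, 0)

pivot = -2; lo=0, mid=0, hi=8
nums[mid]=4>-2: swap nums[0],nums[8]; hi=7 → [2, 3, 5, 1, 7, -2, 6, 0, 4]
nums[mid]=2>-2: swap nums[0],nums[7]; hi=6 → [0, 3, 5, 1, 7, -2, 6, 2, 4]
nums[mid]=0>-2: swap nums[0],nums[6]; hi=5 → [6, 3, 5, 1, 7, -2, 0, 2, 4]
nums[mid]=6>-2: swap nums[0],nums[5]; hi=4 → [-2, 3, 5, 1, 7, 6, 0, 2, 4]
nums[mid]=-2=-2: mid=1
nums[mid]=3>-2: swap nums[1],nums[4]; hi=3 → [-2, 7, 5, 1, 3, 6, 0, 2, 4]
nums[mid]=7>-2: swap nums[1],nums[3]; hi=2 → [-2, 1, 5, 7, 3, 6, 0, 2, 4]
nums[mid]=1>-2: swap nums[1],nums[2]; hi=1 → [-2, 5, 1, 7, 3, 6, 0, 2, 4]
nums[mid]=5>-2: swap nums[1],nums[1]; hi=0 → [-2, 5, 1, 7, 3, 6, 0, 2, 4]
end: lo=0, hi=0; nums = [-2, 5, 1, 7, 3, 6, 0, 2, 4]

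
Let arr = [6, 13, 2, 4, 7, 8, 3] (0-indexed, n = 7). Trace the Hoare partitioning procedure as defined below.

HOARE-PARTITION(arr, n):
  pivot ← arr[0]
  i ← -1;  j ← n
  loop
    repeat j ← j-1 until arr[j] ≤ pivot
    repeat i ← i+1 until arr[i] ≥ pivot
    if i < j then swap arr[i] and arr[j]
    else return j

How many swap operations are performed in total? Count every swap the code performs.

pivot=6
j stops at 6 (3), i stops at 0 (6); swap ⇒ [3, 13, 2, 4, 7, 8, 6]
j stops at 3 (4), i stops at 1 (13); swap ⇒ [3, 4, 2, 13, 7, 8, 6]
j stops at 2, i stops at 3; i≥j ⇒ return 2. arr=[3, 4, 2, 13, 7, 8, 6]

2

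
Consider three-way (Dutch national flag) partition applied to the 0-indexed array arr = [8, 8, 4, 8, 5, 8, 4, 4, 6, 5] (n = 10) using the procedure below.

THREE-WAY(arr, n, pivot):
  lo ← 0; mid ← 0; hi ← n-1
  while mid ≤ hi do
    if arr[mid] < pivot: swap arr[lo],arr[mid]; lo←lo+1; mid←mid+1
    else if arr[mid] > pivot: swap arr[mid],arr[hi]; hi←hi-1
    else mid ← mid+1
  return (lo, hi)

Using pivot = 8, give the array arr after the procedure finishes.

lo=0 mid=0 hi=9
8=8: mid=1
8=8: mid=2
4<8: swap(0,2), lo=1 mid=3 ⇒ [4, 8, 8, 8, 5, 8, 4, 4, 6, 5]
8=8: mid=4
5<8: swap(1,4), lo=2 mid=5 ⇒ [4, 5, 8, 8, 8, 8, 4, 4, 6, 5]
8=8: mid=6
4<8: swap(2,6), lo=3 mid=7 ⇒ [4, 5, 4, 8, 8, 8, 8, 4, 6, 5]
4<8: swap(3,7), lo=4 mid=8 ⇒ [4, 5, 4, 4, 8, 8, 8, 8, 6, 5]
6<8: swap(4,8), lo=5 mid=9 ⇒ [4, 5, 4, 4, 6, 8, 8, 8, 8, 5]
5<8: swap(5,9), lo=6 mid=10 ⇒ [4, 5, 4, 4, 6, 5, 8, 8, 8, 8]
done. lo=6 hi=9; arr=[4, 5, 4, 4, 6, 5, 8, 8, 8, 8]

[4, 5, 4, 4, 6, 5, 8, 8, 8, 8]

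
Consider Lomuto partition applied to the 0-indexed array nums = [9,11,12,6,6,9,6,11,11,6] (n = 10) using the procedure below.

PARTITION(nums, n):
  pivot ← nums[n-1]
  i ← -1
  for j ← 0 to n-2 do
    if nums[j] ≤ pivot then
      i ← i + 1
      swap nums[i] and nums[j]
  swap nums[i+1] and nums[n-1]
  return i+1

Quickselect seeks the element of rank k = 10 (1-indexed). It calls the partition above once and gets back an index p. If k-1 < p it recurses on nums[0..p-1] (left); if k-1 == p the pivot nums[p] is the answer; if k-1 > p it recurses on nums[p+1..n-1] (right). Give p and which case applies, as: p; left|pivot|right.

3; right

pivot = nums[9] = 6; i = -1
j=0: nums[0]=9 > 6 → no swap
j=1: nums[1]=11 > 6 → no swap
j=2: nums[2]=12 > 6 → no swap
j=3: nums[3]=6 ≤ 6 → i=0, swap nums[0],nums[3] → [6,11,12,9,6,9,6,11,11,6]
j=4: nums[4]=6 ≤ 6 → i=1, swap nums[1],nums[4] → [6,6,12,9,11,9,6,11,11,6]
j=5: nums[5]=9 > 6 → no swap
j=6: nums[6]=6 ≤ 6 → i=2, swap nums[2],nums[6] → [6,6,6,9,11,9,12,11,11,6]
j=7: nums[7]=11 > 6 → no swap
j=8: nums[8]=11 > 6 → no swap
final swap nums[3],nums[9] → [6,6,6,6,11,9,12,11,11,9]; return 3
p = 3; k-1 = 9 > 3 ⇒ right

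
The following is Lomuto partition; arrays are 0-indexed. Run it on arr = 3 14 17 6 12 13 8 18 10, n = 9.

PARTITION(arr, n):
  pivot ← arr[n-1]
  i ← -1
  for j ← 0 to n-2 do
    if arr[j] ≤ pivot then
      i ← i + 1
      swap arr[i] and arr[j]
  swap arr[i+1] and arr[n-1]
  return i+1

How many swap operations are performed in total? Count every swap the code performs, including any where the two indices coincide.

pivot=10, i=-1
j=0: 3≤10, i=0, swap(0,0) ⇒ 3 14 17 6 12 13 8 18 10
j=1: 14>10, skip
j=2: 17>10, skip
j=3: 6≤10, i=1, swap(1,3) ⇒ 3 6 17 14 12 13 8 18 10
j=4: 12>10, skip
j=5: 13>10, skip
j=6: 8≤10, i=2, swap(2,6) ⇒ 3 6 8 14 12 13 17 18 10
j=7: 18>10, skip
swap(3,8) ⇒ 3 6 8 10 12 13 17 18 14; return 3

4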